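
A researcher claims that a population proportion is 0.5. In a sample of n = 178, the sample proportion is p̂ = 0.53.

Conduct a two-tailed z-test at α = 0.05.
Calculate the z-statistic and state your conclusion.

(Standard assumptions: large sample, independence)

Answer: z = 0.8005, fail to reject H₀

Derivation:
H₀: p = 0.5, H₁: p ≠ 0.5
Standard error: SE = √(p₀(1-p₀)/n) = √(0.5×0.5/178) = 0.037477
z-statistic: z = (p̂ - p₀)/SE = (0.53 - 0.5)/0.037477 = 0.8005
Critical value: z_0.025 = ±1.960
p-value = 0.4234
Decision: fail to reject H₀ at α = 0.05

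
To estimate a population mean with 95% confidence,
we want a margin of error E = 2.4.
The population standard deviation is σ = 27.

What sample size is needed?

z_0.025 = 1.960
n = (z×σ/E)² = (1.960×27/2.4)²
n = 486.2025
Round up: n = 487

Answer: n = 487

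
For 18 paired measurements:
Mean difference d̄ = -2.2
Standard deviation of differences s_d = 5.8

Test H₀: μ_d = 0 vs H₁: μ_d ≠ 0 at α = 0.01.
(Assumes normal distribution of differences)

Answer: t = -1.6092, fail to reject H₀

Derivation:
df = n - 1 = 17
SE = s_d/√n = 5.8/√18 = 1.3671
t = d̄/SE = -2.2/1.3671 = -1.6092
Critical value: t_{0.005,17} = ±2.898
p-value ≈ 0.1260
Decision: fail to reject H₀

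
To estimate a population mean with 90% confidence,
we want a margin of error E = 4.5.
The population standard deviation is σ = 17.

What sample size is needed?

Answer: n = 39

Derivation:
z_0.05 = 1.645
n = (z×σ/E)² = (1.645×17/4.5)²
n = 38.6193
Round up: n = 39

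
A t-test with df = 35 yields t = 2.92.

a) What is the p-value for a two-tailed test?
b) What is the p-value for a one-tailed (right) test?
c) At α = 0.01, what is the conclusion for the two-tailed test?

Answer: a) 0.0061, b) 0.0030, c) reject H₀

Derivation:
Using t-distribution with df = 35:
a) Two-tailed: p = 2×P(T > 2.92) = 0.0061
b) One-tailed: p = P(T > 2.92) = 0.0030
c) 0.0061 < 0.01, reject H₀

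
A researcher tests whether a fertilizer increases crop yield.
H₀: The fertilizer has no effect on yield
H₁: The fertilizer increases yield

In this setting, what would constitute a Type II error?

Answer: Failing to recommend an effective fertilizer

Derivation:
Type I error: rejecting H₀ when it is actually true (false positive).
Type II error: failing to reject H₀ when H₁ is actually true (false negative).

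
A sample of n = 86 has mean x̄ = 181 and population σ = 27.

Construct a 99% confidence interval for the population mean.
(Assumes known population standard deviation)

Answer: (173.5000, 188.5000)

Derivation:
Confidence level: 99%, α = 0.01
z_0.005 = 2.576
SE = σ/√n = 27/√86 = 2.9115
Margin of error = 2.576 × 2.9115 = 7.5000
CI: x̄ ± margin = 181 ± 7.5000
CI: (173.5000, 188.5000)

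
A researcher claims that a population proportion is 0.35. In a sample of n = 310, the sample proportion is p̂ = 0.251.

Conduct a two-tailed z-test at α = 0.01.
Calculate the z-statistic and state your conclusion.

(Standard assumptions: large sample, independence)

H₀: p = 0.35, H₁: p ≠ 0.35
Standard error: SE = √(p₀(1-p₀)/n) = √(0.35×0.65/310) = 0.027090
z-statistic: z = (p̂ - p₀)/SE = (0.251 - 0.35)/0.027090 = -3.6545
Critical value: z_0.005 = ±2.576
p-value = 0.0003
Decision: reject H₀ at α = 0.01

Answer: z = -3.6545, reject H₀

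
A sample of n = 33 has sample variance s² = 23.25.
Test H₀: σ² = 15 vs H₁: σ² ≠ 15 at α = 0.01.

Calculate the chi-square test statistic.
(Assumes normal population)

df = n - 1 = 32
χ² = (n-1)s²/σ₀² = 32×23.25/15 = 49.6000
Critical values: χ²_{0.995,32} = 15.134, χ²_{0.005,32} = 56.328
Rejection region: χ² < 15.134 or χ² > 56.328
Decision: fail to reject H₀

Answer: χ² = 49.6000, fail to reject H₀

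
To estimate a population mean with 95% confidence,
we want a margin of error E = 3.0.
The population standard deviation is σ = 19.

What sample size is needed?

Answer: n = 155

Derivation:
z_0.025 = 1.960
n = (z×σ/E)² = (1.960×19/3.0)²
n = 154.0908
Round up: n = 155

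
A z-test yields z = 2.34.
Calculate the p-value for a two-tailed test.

Answer: p-value ≈ 0.0193

Derivation:
For z = 2.34:
p = 2×P(Z > |2.34|) = 2×(1 - Φ(2.34)) = 0.0193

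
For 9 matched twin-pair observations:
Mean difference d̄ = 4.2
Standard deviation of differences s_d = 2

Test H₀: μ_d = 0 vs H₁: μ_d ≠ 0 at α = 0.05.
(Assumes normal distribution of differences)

df = n - 1 = 8
SE = s_d/√n = 2/√9 = 0.6667
t = d̄/SE = 4.2/0.6667 = 6.2997
Critical value: t_{0.025,8} = ±2.306
p-value ≈ 0.0002
Decision: reject H₀

Answer: t = 6.2997, reject H₀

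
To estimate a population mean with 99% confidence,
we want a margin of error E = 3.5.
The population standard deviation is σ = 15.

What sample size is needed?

Answer: n = 122

Derivation:
z_0.005 = 2.576
n = (z×σ/E)² = (2.576×15/3.5)²
n = 121.8816
Round up: n = 122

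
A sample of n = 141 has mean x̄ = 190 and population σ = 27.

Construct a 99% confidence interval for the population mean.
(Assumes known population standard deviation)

Answer: (184.1427, 195.8573)

Derivation:
Confidence level: 99%, α = 0.01
z_0.005 = 2.576
SE = σ/√n = 27/√141 = 2.2738
Margin of error = 2.576 × 2.2738 = 5.8573
CI: x̄ ± margin = 190 ± 5.8573
CI: (184.1427, 195.8573)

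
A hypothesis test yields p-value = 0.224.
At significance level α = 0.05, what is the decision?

Compare p-value to α:
0.224 ≥ 0.05
Decision: fail to reject H₀

Answer: fail to reject H₀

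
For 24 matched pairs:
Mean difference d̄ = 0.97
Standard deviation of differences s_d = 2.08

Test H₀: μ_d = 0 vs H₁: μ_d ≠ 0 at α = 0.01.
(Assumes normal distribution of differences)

df = n - 1 = 23
SE = s_d/√n = 2.08/√24 = 0.4246
t = d̄/SE = 0.97/0.4246 = 2.2845
Critical value: t_{0.005,23} = ±2.807
p-value ≈ 0.0319
Decision: fail to reject H₀

Answer: t = 2.2845, fail to reject H₀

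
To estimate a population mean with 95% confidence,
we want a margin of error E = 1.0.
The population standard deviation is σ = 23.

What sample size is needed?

z_0.025 = 1.960
n = (z×σ/E)² = (1.960×23/1.0)²
n = 2032.2064
Round up: n = 2033

Answer: n = 2033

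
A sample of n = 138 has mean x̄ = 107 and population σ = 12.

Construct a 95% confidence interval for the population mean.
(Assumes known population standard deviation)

Confidence level: 95%, α = 0.05
z_0.025 = 1.960
SE = σ/√n = 12/√138 = 1.0215
Margin of error = 1.960 × 1.0215 = 2.0021
CI: x̄ ± margin = 107 ± 2.0021
CI: (104.9979, 109.0021)

Answer: (104.9979, 109.0021)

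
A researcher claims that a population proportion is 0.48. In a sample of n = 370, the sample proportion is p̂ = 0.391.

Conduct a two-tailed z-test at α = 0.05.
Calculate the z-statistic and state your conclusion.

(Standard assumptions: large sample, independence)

H₀: p = 0.48, H₁: p ≠ 0.48
Standard error: SE = √(p₀(1-p₀)/n) = √(0.48×0.52/370) = 0.025973
z-statistic: z = (p̂ - p₀)/SE = (0.391 - 0.48)/0.025973 = -3.4266
Critical value: z_0.025 = ±1.960
p-value = 0.0006
Decision: reject H₀ at α = 0.05

Answer: z = -3.4266, reject H₀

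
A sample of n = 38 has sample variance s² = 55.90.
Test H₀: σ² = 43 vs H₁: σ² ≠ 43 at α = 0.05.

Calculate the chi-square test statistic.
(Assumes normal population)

Answer: χ² = 48.1000, fail to reject H₀

Derivation:
df = n - 1 = 37
χ² = (n-1)s²/σ₀² = 37×55.90/43 = 48.1000
Critical values: χ²_{0.975,37} = 22.106, χ²_{0.025,37} = 55.668
Rejection region: χ² < 22.106 or χ² > 55.668
Decision: fail to reject H₀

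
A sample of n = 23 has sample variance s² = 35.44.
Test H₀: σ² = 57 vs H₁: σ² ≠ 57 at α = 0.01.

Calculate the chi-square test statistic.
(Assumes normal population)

df = n - 1 = 22
χ² = (n-1)s²/σ₀² = 22×35.44/57 = 13.6786
Critical values: χ²_{0.995,22} = 8.643, χ²_{0.005,22} = 42.796
Rejection region: χ² < 8.643 or χ² > 42.796
Decision: fail to reject H₀

Answer: χ² = 13.6786, fail to reject H₀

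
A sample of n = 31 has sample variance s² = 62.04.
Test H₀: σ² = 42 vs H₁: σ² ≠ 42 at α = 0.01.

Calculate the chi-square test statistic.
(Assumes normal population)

Answer: χ² = 44.3143, fail to reject H₀

Derivation:
df = n - 1 = 30
χ² = (n-1)s²/σ₀² = 30×62.04/42 = 44.3143
Critical values: χ²_{0.995,30} = 13.787, χ²_{0.005,30} = 53.672
Rejection region: χ² < 13.787 or χ² > 53.672
Decision: fail to reject H₀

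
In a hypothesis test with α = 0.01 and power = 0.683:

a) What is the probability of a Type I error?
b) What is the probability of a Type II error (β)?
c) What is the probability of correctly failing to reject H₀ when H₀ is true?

a) Type I error probability = α = 0.01
b) Power = P(reject H₀ | H₁ true) = 1 - β = 0.683, so Type II error probability = β = 1 - Power = 0.317
c) P(fail to reject H₀ | H₀ true) = 1 - α = 0.99

Answer: a) 0.01, b) 0.317, c) 0.99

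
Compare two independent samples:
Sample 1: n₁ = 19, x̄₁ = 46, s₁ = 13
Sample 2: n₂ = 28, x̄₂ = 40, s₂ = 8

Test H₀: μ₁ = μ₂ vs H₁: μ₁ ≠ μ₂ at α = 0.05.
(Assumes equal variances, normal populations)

Answer: t = 1.9607, fail to reject H₀

Derivation:
Pooled variance: s²_p = [18×13² + 27×8²]/(45) = 106.0000
s_p = 10.2956
SE = s_p×√(1/n₁ + 1/n₂) = 10.2956×√(1/19 + 1/28) = 3.0602
t = (x̄₁ - x̄₂)/SE = (46 - 40)/3.0602 = 1.9607
df = 45, t-critical = ±2.014
Decision: fail to reject H₀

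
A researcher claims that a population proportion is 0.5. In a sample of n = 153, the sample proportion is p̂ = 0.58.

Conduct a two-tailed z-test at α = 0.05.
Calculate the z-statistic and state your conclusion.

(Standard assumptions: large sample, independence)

H₀: p = 0.5, H₁: p ≠ 0.5
Standard error: SE = √(p₀(1-p₀)/n) = √(0.5×0.5/153) = 0.040423
z-statistic: z = (p̂ - p₀)/SE = (0.58 - 0.5)/0.040423 = 1.9791
Critical value: z_0.025 = ±1.960
p-value = 0.0478
Decision: reject H₀ at α = 0.05

Answer: z = 1.9791, reject H₀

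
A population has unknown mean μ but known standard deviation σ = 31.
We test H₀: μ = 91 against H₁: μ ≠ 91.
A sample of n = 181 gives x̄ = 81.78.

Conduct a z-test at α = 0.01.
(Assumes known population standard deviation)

Standard error: SE = σ/√n = 31/√181 = 2.3042
z-statistic: z = (x̄ - μ₀)/SE = (81.78 - 91)/2.3042 = -4.0014
Critical value: ±2.576
p-value = 0.0001
Decision: reject H₀

Answer: z = -4.0014, reject H₀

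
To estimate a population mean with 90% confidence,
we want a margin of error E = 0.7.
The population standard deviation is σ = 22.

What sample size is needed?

Answer: n = 2673

Derivation:
z_0.05 = 1.645
n = (z×σ/E)² = (1.645×22/0.7)²
n = 2672.8900
Round up: n = 2673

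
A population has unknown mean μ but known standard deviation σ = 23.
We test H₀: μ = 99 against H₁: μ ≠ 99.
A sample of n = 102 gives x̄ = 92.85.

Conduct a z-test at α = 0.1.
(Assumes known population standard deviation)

Answer: z = -2.7006, reject H₀

Derivation:
Standard error: SE = σ/√n = 23/√102 = 2.2773
z-statistic: z = (x̄ - μ₀)/SE = (92.85 - 99)/2.2773 = -2.7006
Critical value: ±1.645
p-value = 0.0069
Decision: reject H₀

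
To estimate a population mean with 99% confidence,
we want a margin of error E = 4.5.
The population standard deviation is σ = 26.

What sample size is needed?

Answer: n = 222

Derivation:
z_0.005 = 2.576
n = (z×σ/E)² = (2.576×26/4.5)²
n = 221.5202
Round up: n = 222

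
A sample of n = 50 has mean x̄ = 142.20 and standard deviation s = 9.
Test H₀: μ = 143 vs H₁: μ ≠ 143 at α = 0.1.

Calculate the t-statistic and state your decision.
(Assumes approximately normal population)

Answer: t = -0.6285, fail to reject H₀

Derivation:
df = n - 1 = 49
SE = s/√n = 9/√50 = 1.2728
t = (x̄ - μ₀)/SE = (142.20 - 143)/1.2728 = -0.6285
Critical value: t_{0.05,49} = ±1.677
p-value ≈ 0.5326
Decision: fail to reject H₀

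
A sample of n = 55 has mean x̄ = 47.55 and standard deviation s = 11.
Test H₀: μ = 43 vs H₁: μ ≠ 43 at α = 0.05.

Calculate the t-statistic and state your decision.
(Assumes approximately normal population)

df = n - 1 = 54
SE = s/√n = 11/√55 = 1.4832
t = (x̄ - μ₀)/SE = (47.55 - 43)/1.4832 = 3.0677
Critical value: t_{0.025,54} = ±2.005
p-value ≈ 0.0034
Decision: reject H₀

Answer: t = 3.0677, reject H₀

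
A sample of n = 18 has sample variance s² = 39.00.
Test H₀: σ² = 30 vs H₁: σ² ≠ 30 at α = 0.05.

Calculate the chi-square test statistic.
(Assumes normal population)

Answer: χ² = 22.1000, fail to reject H₀

Derivation:
df = n - 1 = 17
χ² = (n-1)s²/σ₀² = 17×39.00/30 = 22.1000
Critical values: χ²_{0.975,17} = 7.564, χ²_{0.025,17} = 30.191
Rejection region: χ² < 7.564 or χ² > 30.191
Decision: fail to reject H₀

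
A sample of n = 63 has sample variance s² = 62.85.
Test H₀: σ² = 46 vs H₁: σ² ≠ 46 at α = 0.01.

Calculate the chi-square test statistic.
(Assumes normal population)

Answer: χ² = 84.7109, fail to reject H₀

Derivation:
df = n - 1 = 62
χ² = (n-1)s²/σ₀² = 62×62.85/46 = 84.7109
Critical values: χ²_{0.995,62} = 37.068, χ²_{0.005,62} = 94.419
Rejection region: χ² < 37.068 or χ² > 94.419
Decision: fail to reject H₀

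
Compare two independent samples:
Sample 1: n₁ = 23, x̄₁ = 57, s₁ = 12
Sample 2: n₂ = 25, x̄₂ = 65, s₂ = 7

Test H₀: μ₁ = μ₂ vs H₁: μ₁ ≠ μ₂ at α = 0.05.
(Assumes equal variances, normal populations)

Pooled variance: s²_p = [22×12² + 24×7²]/(46) = 94.4348
s_p = 9.7178
SE = s_p×√(1/n₁ + 1/n₂) = 9.7178×√(1/23 + 1/25) = 2.8077
t = (x̄₁ - x̄₂)/SE = (57 - 65)/2.8077 = -2.8493
df = 46, t-critical = ±2.013
Decision: reject H₀

Answer: t = -2.8493, reject H₀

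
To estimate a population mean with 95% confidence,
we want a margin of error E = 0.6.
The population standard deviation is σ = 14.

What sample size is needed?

z_0.025 = 1.960
n = (z×σ/E)² = (1.960×14/0.6)²
n = 2091.5378
Round up: n = 2092

Answer: n = 2092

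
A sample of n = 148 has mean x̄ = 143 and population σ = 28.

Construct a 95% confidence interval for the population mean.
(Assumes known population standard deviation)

Answer: (138.4889, 147.5111)

Derivation:
Confidence level: 95%, α = 0.05
z_0.025 = 1.960
SE = σ/√n = 28/√148 = 2.3016
Margin of error = 1.960 × 2.3016 = 4.5111
CI: x̄ ± margin = 143 ± 4.5111
CI: (138.4889, 147.5111)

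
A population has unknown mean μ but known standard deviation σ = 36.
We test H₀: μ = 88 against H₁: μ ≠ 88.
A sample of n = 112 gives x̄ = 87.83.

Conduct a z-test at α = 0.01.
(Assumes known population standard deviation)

Answer: z = -0.0500, fail to reject H₀

Derivation:
Standard error: SE = σ/√n = 36/√112 = 3.4017
z-statistic: z = (x̄ - μ₀)/SE = (87.83 - 88)/3.4017 = -0.0500
Critical value: ±2.576
p-value = 0.9601
Decision: fail to reject H₀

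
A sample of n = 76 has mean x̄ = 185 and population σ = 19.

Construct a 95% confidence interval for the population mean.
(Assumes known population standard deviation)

Answer: (180.7284, 189.2716)

Derivation:
Confidence level: 95%, α = 0.05
z_0.025 = 1.960
SE = σ/√n = 19/√76 = 2.1794
Margin of error = 1.960 × 2.1794 = 4.2716
CI: x̄ ± margin = 185 ± 4.2716
CI: (180.7284, 189.2716)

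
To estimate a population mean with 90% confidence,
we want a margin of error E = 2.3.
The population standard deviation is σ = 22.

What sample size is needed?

z_0.05 = 1.645
n = (z×σ/E)² = (1.645×22/2.3)²
n = 247.5834
Round up: n = 248

Answer: n = 248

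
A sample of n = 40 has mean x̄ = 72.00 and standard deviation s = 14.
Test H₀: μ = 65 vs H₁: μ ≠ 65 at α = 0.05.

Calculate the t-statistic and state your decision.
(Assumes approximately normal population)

df = n - 1 = 39
SE = s/√n = 14/√40 = 2.2136
t = (x̄ - μ₀)/SE = (72.00 - 65)/2.2136 = 3.1623
Critical value: t_{0.025,39} = ±2.023
p-value ≈ 0.0030
Decision: reject H₀

Answer: t = 3.1623, reject H₀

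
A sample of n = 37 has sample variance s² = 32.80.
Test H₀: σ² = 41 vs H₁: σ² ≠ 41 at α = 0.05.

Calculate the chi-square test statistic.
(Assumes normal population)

Answer: χ² = 28.8000, fail to reject H₀

Derivation:
df = n - 1 = 36
χ² = (n-1)s²/σ₀² = 36×32.80/41 = 28.8000
Critical values: χ²_{0.975,36} = 21.336, χ²_{0.025,36} = 54.437
Rejection region: χ² < 21.336 or χ² > 54.437
Decision: fail to reject H₀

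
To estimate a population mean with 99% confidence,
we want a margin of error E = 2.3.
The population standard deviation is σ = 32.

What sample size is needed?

z_0.005 = 2.576
n = (z×σ/E)² = (2.576×32/2.3)²
n = 1284.5056
Round up: n = 1285

Answer: n = 1285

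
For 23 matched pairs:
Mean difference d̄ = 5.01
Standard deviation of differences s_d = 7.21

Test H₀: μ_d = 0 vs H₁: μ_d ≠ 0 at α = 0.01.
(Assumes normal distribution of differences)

Answer: t = 3.3324, reject H₀

Derivation:
df = n - 1 = 22
SE = s_d/√n = 7.21/√23 = 1.5034
t = d̄/SE = 5.01/1.5034 = 3.3324
Critical value: t_{0.005,22} = ±2.819
p-value ≈ 0.0030
Decision: reject H₀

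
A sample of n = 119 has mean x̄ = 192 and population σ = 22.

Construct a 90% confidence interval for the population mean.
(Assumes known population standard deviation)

Answer: (188.6825, 195.3175)

Derivation:
Confidence level: 90%, α = 0.1
z_0.05 = 1.645
SE = σ/√n = 22/√119 = 2.0167
Margin of error = 1.645 × 2.0167 = 3.3175
CI: x̄ ± margin = 192 ± 3.3175
CI: (188.6825, 195.3175)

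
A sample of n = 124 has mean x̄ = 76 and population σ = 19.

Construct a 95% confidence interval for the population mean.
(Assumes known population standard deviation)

Confidence level: 95%, α = 0.05
z_0.025 = 1.960
SE = σ/√n = 19/√124 = 1.7063
Margin of error = 1.960 × 1.7063 = 3.3443
CI: x̄ ± margin = 76 ± 3.3443
CI: (72.6557, 79.3443)

Answer: (72.6557, 79.3443)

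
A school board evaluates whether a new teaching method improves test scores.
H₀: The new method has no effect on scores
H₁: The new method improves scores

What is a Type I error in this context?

Type I error (α): Rejecting H₀ when H₀ is true
Type II error (β): Failing to reject H₀ when H₁ is true

Answer: Concluding the new method improves scores when it actually doesn't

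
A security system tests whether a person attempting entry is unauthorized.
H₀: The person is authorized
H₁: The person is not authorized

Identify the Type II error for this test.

Answer: Granting entry to an unauthorized person

Derivation:
Type I error (α): Rejecting H₀ when H₀ is true
Type II error (β): Failing to reject H₀ when H₁ is true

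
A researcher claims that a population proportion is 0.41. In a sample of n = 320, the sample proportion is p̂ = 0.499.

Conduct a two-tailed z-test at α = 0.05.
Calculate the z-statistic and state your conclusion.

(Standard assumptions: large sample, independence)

H₀: p = 0.41, H₁: p ≠ 0.41
Standard error: SE = √(p₀(1-p₀)/n) = √(0.41×0.59/320) = 0.027494
z-statistic: z = (p̂ - p₀)/SE = (0.499 - 0.41)/0.027494 = 3.2371
Critical value: z_0.025 = ±1.960
p-value = 0.0012
Decision: reject H₀ at α = 0.05

Answer: z = 3.2371, reject H₀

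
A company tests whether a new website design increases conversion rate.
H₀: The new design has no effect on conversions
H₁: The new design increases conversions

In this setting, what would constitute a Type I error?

A Type I error (probability α) occurs when we reject a true H₀.
A Type II error (probability β) occurs when we fail to reject a false H₀.

Answer: Switching to a new design that doesn't actually help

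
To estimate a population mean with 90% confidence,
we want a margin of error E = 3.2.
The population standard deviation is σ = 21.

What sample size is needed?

z_0.05 = 1.645
n = (z×σ/E)² = (1.645×21/3.2)²
n = 116.5388
Round up: n = 117

Answer: n = 117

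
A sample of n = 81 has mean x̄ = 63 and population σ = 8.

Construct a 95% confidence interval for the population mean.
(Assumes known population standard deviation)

Confidence level: 95%, α = 0.05
z_0.025 = 1.960
SE = σ/√n = 8/√81 = 0.8889
Margin of error = 1.960 × 0.8889 = 1.7422
CI: x̄ ± margin = 63 ± 1.7422
CI: (61.2578, 64.7422)

Answer: (61.2578, 64.7422)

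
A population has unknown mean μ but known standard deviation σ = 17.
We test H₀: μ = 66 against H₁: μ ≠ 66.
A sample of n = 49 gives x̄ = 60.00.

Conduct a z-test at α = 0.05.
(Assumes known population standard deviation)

Answer: z = -2.4706, reject H₀

Derivation:
Standard error: SE = σ/√n = 17/√49 = 2.4286
z-statistic: z = (x̄ - μ₀)/SE = (60.00 - 66)/2.4286 = -2.4706
Critical value: ±1.960
p-value = 0.0135
Decision: reject H₀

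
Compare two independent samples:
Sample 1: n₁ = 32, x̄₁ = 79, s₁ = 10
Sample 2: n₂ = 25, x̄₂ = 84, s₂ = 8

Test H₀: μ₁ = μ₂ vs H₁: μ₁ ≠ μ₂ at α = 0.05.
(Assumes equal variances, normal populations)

Answer: t = -2.0402, reject H₀

Derivation:
Pooled variance: s²_p = [31×10² + 24×8²]/(55) = 84.2909
s_p = 9.1810
SE = s_p×√(1/n₁ + 1/n₂) = 9.1810×√(1/32 + 1/25) = 2.4507
t = (x̄₁ - x̄₂)/SE = (79 - 84)/2.4507 = -2.0402
df = 55, t-critical = ±2.004
Decision: reject H₀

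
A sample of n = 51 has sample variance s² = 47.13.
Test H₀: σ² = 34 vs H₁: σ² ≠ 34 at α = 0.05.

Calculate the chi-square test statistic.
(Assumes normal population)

df = n - 1 = 50
χ² = (n-1)s²/σ₀² = 50×47.13/34 = 69.3088
Critical values: χ²_{0.975,50} = 32.357, χ²_{0.025,50} = 71.420
Rejection region: χ² < 32.357 or χ² > 71.420
Decision: fail to reject H₀

Answer: χ² = 69.3088, fail to reject H₀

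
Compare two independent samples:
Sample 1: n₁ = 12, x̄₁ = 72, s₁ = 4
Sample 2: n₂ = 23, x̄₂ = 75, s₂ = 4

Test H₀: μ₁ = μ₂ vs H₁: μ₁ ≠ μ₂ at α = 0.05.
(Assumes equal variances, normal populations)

Answer: t = -2.1061, reject H₀

Derivation:
Pooled variance: s²_p = [11×4² + 22×4²]/(33) = 16.0000
s_p = 4.0000
SE = s_p×√(1/n₁ + 1/n₂) = 4.0000×√(1/12 + 1/23) = 1.4244
t = (x̄₁ - x̄₂)/SE = (72 - 75)/1.4244 = -2.1061
df = 33, t-critical = ±2.035
Decision: reject H₀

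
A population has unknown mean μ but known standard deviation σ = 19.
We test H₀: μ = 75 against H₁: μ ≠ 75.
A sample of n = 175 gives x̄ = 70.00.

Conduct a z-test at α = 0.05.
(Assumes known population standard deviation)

Answer: z = -3.4812, reject H₀

Derivation:
Standard error: SE = σ/√n = 19/√175 = 1.4363
z-statistic: z = (x̄ - μ₀)/SE = (70.00 - 75)/1.4363 = -3.4812
Critical value: ±1.960
p-value = 0.0005
Decision: reject H₀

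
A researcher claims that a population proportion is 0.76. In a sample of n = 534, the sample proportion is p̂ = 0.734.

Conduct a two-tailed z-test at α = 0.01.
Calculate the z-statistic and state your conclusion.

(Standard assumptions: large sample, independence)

H₀: p = 0.76, H₁: p ≠ 0.76
Standard error: SE = √(p₀(1-p₀)/n) = √(0.76×0.24/534) = 0.018482
z-statistic: z = (p̂ - p₀)/SE = (0.734 - 0.76)/0.018482 = -1.4068
Critical value: z_0.005 = ±2.576
p-value = 0.1595
Decision: fail to reject H₀ at α = 0.01

Answer: z = -1.4068, fail to reject H₀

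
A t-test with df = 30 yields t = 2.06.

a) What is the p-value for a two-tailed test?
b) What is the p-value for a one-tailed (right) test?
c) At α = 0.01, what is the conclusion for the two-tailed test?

Answer: a) 0.0482, b) 0.0241, c) fail to reject H₀

Derivation:
Using t-distribution with df = 30:
a) Two-tailed: p = 2×P(T > 2.06) = 0.0482
b) One-tailed: p = P(T > 2.06) = 0.0241
c) 0.0482 ≥ 0.01, fail to reject H₀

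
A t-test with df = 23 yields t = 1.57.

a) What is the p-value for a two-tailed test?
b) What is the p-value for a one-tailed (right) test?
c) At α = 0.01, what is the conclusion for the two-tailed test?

Answer: a) 0.1301, b) 0.0650, c) fail to reject H₀

Derivation:
Using t-distribution with df = 23:
a) Two-tailed: p = 2×P(T > 1.57) = 0.1301
b) One-tailed: p = P(T > 1.57) = 0.0650
c) 0.1301 ≥ 0.01, fail to reject H₀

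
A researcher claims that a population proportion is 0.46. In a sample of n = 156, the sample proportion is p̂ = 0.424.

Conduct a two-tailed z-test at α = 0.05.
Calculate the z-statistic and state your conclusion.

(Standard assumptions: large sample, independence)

H₀: p = 0.46, H₁: p ≠ 0.46
Standard error: SE = √(p₀(1-p₀)/n) = √(0.46×0.54/156) = 0.039904
z-statistic: z = (p̂ - p₀)/SE = (0.424 - 0.46)/0.039904 = -0.9022
Critical value: z_0.025 = ±1.960
p-value = 0.3670
Decision: fail to reject H₀ at α = 0.05

Answer: z = -0.9022, fail to reject H₀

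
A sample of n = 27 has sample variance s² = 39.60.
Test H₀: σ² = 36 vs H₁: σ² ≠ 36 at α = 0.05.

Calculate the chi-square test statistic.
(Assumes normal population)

df = n - 1 = 26
χ² = (n-1)s²/σ₀² = 26×39.60/36 = 28.6000
Critical values: χ²_{0.975,26} = 13.844, χ²_{0.025,26} = 41.923
Rejection region: χ² < 13.844 or χ² > 41.923
Decision: fail to reject H₀

Answer: χ² = 28.6000, fail to reject H₀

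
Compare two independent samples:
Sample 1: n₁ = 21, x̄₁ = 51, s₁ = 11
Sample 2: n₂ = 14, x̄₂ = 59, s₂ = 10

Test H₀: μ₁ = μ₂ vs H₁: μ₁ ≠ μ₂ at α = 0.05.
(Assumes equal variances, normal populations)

Answer: t = -2.1838, reject H₀

Derivation:
Pooled variance: s²_p = [20×11² + 13×10²]/(33) = 112.7273
s_p = 10.6173
SE = s_p×√(1/n₁ + 1/n₂) = 10.6173×√(1/21 + 1/14) = 3.6633
t = (x̄₁ - x̄₂)/SE = (51 - 59)/3.6633 = -2.1838
df = 33, t-critical = ±2.035
Decision: reject H₀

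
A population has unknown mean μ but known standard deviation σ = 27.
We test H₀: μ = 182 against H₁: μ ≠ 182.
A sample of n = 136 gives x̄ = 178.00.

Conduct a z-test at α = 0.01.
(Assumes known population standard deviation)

Standard error: SE = σ/√n = 27/√136 = 2.3152
z-statistic: z = (x̄ - μ₀)/SE = (178.00 - 182)/2.3152 = -1.7277
Critical value: ±2.576
p-value = 0.0840
Decision: fail to reject H₀

Answer: z = -1.7277, fail to reject H₀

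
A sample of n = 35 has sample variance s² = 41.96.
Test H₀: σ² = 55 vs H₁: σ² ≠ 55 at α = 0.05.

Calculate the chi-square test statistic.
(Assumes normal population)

df = n - 1 = 34
χ² = (n-1)s²/σ₀² = 34×41.96/55 = 25.9389
Critical values: χ²_{0.975,34} = 19.806, χ²_{0.025,34} = 51.966
Rejection region: χ² < 19.806 or χ² > 51.966
Decision: fail to reject H₀

Answer: χ² = 25.9389, fail to reject H₀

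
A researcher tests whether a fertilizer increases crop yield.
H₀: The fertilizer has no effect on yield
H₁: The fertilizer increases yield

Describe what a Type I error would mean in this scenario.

Answer: Concluding the fertilizer works when it doesn't

Derivation:
Type I error (α): Rejecting H₀ when H₀ is true
Type II error (β): Failing to reject H₀ when H₁ is true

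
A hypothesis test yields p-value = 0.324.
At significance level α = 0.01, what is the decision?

Compare p-value to α:
0.324 ≥ 0.01
Decision: fail to reject H₀

Answer: fail to reject H₀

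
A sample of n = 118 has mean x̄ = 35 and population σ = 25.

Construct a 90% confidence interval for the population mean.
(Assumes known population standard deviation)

Confidence level: 90%, α = 0.1
z_0.05 = 1.645
SE = σ/√n = 25/√118 = 2.3014
Margin of error = 1.645 × 2.3014 = 3.7858
CI: x̄ ± margin = 35 ± 3.7858
CI: (31.2142, 38.7858)

Answer: (31.2142, 38.7858)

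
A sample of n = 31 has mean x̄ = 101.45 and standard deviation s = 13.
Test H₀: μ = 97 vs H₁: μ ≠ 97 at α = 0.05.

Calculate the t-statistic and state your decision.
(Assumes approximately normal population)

Answer: t = 1.9059, fail to reject H₀

Derivation:
df = n - 1 = 30
SE = s/√n = 13/√31 = 2.3349
t = (x̄ - μ₀)/SE = (101.45 - 97)/2.3349 = 1.9059
Critical value: t_{0.025,30} = ±2.042
p-value ≈ 0.0663
Decision: fail to reject H₀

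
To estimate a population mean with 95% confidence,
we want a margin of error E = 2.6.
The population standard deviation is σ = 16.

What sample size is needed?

Answer: n = 146

Derivation:
z_0.025 = 1.960
n = (z×σ/E)² = (1.960×16/2.6)²
n = 145.4807
Round up: n = 146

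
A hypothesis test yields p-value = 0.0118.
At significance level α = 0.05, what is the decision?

Compare p-value to α:
0.0118 < 0.05
Decision: reject H₀

Answer: reject H₀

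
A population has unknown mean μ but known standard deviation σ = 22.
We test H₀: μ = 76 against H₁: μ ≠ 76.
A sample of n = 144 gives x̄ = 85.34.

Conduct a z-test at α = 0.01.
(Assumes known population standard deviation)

Standard error: SE = σ/√n = 22/√144 = 1.8333
z-statistic: z = (x̄ - μ₀)/SE = (85.34 - 76)/1.8333 = 5.0946
Critical value: ±2.576
p-value < 0.0001
Decision: reject H₀

Answer: z = 5.0946, reject H₀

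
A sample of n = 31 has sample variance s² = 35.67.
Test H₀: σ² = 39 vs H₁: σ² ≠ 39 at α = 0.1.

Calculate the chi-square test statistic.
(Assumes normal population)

df = n - 1 = 30
χ² = (n-1)s²/σ₀² = 30×35.67/39 = 27.4385
Critical values: χ²_{0.95,30} = 18.493, χ²_{0.05,30} = 43.773
Rejection region: χ² < 18.493 or χ² > 43.773
Decision: fail to reject H₀

Answer: χ² = 27.4385, fail to reject H₀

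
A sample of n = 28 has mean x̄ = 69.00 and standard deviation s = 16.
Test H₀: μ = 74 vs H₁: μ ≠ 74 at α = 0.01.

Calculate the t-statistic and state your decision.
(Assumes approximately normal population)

df = n - 1 = 27
SE = s/√n = 16/√28 = 3.0237
t = (x̄ - μ₀)/SE = (69.00 - 74)/3.0237 = -1.6536
Critical value: t_{0.005,27} = ±2.771
p-value ≈ 0.1098
Decision: fail to reject H₀

Answer: t = -1.6536, fail to reject H₀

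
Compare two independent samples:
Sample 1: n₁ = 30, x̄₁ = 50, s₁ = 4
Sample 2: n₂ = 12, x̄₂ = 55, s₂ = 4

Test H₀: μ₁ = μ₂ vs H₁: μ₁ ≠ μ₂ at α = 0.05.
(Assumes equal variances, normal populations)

Pooled variance: s²_p = [29×4² + 11×4²]/(40) = 16.0000
s_p = 4.0000
SE = s_p×√(1/n₁ + 1/n₂) = 4.0000×√(1/30 + 1/12) = 1.3663
t = (x̄₁ - x̄₂)/SE = (50 - 55)/1.3663 = -3.6595
df = 40, t-critical = ±2.021
Decision: reject H₀

Answer: t = -3.6595, reject H₀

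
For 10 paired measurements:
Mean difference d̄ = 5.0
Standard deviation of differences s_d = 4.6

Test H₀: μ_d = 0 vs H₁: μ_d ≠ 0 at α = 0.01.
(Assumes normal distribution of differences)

df = n - 1 = 9
SE = s_d/√n = 4.6/√10 = 1.4546
t = d̄/SE = 5.0/1.4546 = 3.4374
Critical value: t_{0.005,9} = ±3.250
p-value ≈ 0.0074
Decision: reject H₀

Answer: t = 3.4374, reject H₀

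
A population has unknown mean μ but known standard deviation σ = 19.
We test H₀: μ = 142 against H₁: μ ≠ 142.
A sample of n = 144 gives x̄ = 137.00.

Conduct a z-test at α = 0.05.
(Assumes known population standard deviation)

Answer: z = -3.1580, reject H₀

Derivation:
Standard error: SE = σ/√n = 19/√144 = 1.5833
z-statistic: z = (x̄ - μ₀)/SE = (137.00 - 142)/1.5833 = -3.1580
Critical value: ±1.960
p-value = 0.0016
Decision: reject H₀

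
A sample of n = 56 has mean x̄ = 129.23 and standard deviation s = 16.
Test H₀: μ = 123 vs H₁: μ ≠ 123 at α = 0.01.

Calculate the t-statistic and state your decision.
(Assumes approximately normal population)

Answer: t = 2.9138, reject H₀

Derivation:
df = n - 1 = 55
SE = s/√n = 16/√56 = 2.1381
t = (x̄ - μ₀)/SE = (129.23 - 123)/2.1381 = 2.9138
Critical value: t_{0.005,55} = ±2.668
p-value ≈ 0.0052
Decision: reject H₀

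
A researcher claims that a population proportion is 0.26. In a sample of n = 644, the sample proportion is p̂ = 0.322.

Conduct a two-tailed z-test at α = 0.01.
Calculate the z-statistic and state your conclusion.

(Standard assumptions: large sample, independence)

Answer: z = 3.5869, reject H₀

Derivation:
H₀: p = 0.26, H₁: p ≠ 0.26
Standard error: SE = √(p₀(1-p₀)/n) = √(0.26×0.74/644) = 0.017285
z-statistic: z = (p̂ - p₀)/SE = (0.322 - 0.26)/0.017285 = 3.5869
Critical value: z_0.005 = ±2.576
p-value = 0.0003
Decision: reject H₀ at α = 0.01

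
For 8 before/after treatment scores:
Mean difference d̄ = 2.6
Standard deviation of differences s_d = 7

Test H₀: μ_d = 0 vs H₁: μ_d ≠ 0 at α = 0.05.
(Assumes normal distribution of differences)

df = n - 1 = 7
SE = s_d/√n = 7/√8 = 2.4749
t = d̄/SE = 2.6/2.4749 = 1.0505
Critical value: t_{0.025,7} = ±2.365
p-value ≈ 0.3284
Decision: fail to reject H₀

Answer: t = 1.0505, fail to reject H₀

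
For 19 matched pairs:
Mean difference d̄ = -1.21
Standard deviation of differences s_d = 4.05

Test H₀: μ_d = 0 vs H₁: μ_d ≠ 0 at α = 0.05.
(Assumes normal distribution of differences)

Answer: t = -1.3023, fail to reject H₀

Derivation:
df = n - 1 = 18
SE = s_d/√n = 4.05/√19 = 0.9291
t = d̄/SE = -1.21/0.9291 = -1.3023
Critical value: t_{0.025,18} = ±2.101
p-value ≈ 0.2092
Decision: fail to reject H₀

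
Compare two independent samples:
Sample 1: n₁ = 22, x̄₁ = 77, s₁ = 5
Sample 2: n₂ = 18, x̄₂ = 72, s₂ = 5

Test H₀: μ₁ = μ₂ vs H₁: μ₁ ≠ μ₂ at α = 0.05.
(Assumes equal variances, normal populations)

Pooled variance: s²_p = [21×5² + 17×5²]/(38) = 25.0000
s_p = 5.0000
SE = s_p×√(1/n₁ + 1/n₂) = 5.0000×√(1/22 + 1/18) = 1.5891
t = (x̄₁ - x̄₂)/SE = (77 - 72)/1.5891 = 3.1464
df = 38, t-critical = ±2.024
Decision: reject H₀

Answer: t = 3.1464, reject H₀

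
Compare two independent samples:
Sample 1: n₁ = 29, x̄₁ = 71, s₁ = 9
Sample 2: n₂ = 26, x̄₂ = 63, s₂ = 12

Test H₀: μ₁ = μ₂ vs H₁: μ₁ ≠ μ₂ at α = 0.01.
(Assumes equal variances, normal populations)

Pooled variance: s²_p = [28×9² + 25×12²]/(53) = 110.7170
s_p = 10.5222
SE = s_p×√(1/n₁ + 1/n₂) = 10.5222×√(1/29 + 1/26) = 2.8419
t = (x̄₁ - x̄₂)/SE = (71 - 63)/2.8419 = 2.8150
df = 53, t-critical = ±2.672
Decision: reject H₀

Answer: t = 2.8150, reject H₀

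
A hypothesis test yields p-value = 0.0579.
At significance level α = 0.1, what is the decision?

Compare p-value to α:
0.0579 < 0.1
Decision: reject H₀

Answer: reject H₀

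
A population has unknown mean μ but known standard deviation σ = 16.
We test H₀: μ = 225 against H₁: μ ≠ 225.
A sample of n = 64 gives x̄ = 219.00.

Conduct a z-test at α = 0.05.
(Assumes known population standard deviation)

Answer: z = -3.0000, reject H₀

Derivation:
Standard error: SE = σ/√n = 16/√64 = 2.0000
z-statistic: z = (x̄ - μ₀)/SE = (219.00 - 225)/2.0000 = -3.0000
Critical value: ±1.960
p-value = 0.0027
Decision: reject H₀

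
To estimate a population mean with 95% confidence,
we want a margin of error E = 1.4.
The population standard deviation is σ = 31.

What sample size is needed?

Answer: n = 1884

Derivation:
z_0.025 = 1.960
n = (z×σ/E)² = (1.960×31/1.4)²
n = 1883.5600
Round up: n = 1884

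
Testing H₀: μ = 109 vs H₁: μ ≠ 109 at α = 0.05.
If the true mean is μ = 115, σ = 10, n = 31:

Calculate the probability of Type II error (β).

SE = σ/√n = 10/√31 = 1.7961
Critical values: μ₀ ± z_0.025×SE = 109 ± 1.960×1.7961
Acceptance region: (105.4796, 112.5204)
Under H₁ (μ = 115): z_high = (112.5204 - 115)/1.7961 = -1.3805, z_low = (105.4796 - 115)/1.7961 = -5.3006
β = P(not reject | H₁) = Φ(-1.3805) - Φ(-5.3006) ≈ 0.0837

Answer: β ≈ 0.0837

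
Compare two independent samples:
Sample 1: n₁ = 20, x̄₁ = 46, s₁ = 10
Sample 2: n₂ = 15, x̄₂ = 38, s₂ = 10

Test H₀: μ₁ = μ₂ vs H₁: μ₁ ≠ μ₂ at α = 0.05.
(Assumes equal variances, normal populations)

Pooled variance: s²_p = [19×10² + 14×10²]/(33) = 100.0000
s_p = 10.0000
SE = s_p×√(1/n₁ + 1/n₂) = 10.0000×√(1/20 + 1/15) = 3.4157
t = (x̄₁ - x̄₂)/SE = (46 - 38)/3.4157 = 2.3421
df = 33, t-critical = ±2.035
Decision: reject H₀

Answer: t = 2.3421, reject H₀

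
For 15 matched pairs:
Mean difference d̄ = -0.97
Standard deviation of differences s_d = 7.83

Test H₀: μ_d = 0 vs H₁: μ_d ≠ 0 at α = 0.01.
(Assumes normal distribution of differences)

df = n - 1 = 14
SE = s_d/√n = 7.83/√15 = 2.0217
t = d̄/SE = -0.97/2.0217 = -0.4798
Critical value: t_{0.005,14} = ±2.977
p-value ≈ 0.6388
Decision: fail to reject H₀

Answer: t = -0.4798, fail to reject H₀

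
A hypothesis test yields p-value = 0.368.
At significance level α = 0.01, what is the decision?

Compare p-value to α:
0.368 ≥ 0.01
Decision: fail to reject H₀

Answer: fail to reject H₀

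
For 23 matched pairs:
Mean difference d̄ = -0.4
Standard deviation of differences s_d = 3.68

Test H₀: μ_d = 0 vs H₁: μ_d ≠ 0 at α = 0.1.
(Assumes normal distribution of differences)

Answer: t = -0.5213, fail to reject H₀

Derivation:
df = n - 1 = 22
SE = s_d/√n = 3.68/√23 = 0.7673
t = d̄/SE = -0.4/0.7673 = -0.5213
Critical value: t_{0.05,22} = ±1.717
p-value ≈ 0.6074
Decision: fail to reject H₀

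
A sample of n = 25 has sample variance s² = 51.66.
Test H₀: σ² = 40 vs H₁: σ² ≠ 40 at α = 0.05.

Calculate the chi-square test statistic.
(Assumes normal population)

df = n - 1 = 24
χ² = (n-1)s²/σ₀² = 24×51.66/40 = 30.9960
Critical values: χ²_{0.975,24} = 12.401, χ²_{0.025,24} = 39.364
Rejection region: χ² < 12.401 or χ² > 39.364
Decision: fail to reject H₀

Answer: χ² = 30.9960, fail to reject H₀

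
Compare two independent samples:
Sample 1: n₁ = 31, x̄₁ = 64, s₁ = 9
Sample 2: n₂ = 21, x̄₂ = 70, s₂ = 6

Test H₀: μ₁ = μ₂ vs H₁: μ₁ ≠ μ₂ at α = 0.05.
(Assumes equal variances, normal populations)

Pooled variance: s²_p = [30×9² + 20×6²]/(50) = 63.0000
s_p = 7.9373
SE = s_p×√(1/n₁ + 1/n₂) = 7.9373×√(1/31 + 1/21) = 2.2433
t = (x̄₁ - x̄₂)/SE = (64 - 70)/2.2433 = -2.6746
df = 50, t-critical = ±2.009
Decision: reject H₀

Answer: t = -2.6746, reject H₀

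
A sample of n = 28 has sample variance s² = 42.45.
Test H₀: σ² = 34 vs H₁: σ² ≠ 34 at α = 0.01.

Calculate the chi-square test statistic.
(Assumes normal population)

df = n - 1 = 27
χ² = (n-1)s²/σ₀² = 27×42.45/34 = 33.7103
Critical values: χ²_{0.995,27} = 11.808, χ²_{0.005,27} = 49.645
Rejection region: χ² < 11.808 or χ² > 49.645
Decision: fail to reject H₀

Answer: χ² = 33.7103, fail to reject H₀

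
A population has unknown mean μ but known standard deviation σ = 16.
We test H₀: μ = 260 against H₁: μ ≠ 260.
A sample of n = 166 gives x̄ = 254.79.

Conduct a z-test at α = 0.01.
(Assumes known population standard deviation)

Answer: z = -4.1955, reject H₀

Derivation:
Standard error: SE = σ/√n = 16/√166 = 1.2418
z-statistic: z = (x̄ - μ₀)/SE = (254.79 - 260)/1.2418 = -4.1955
Critical value: ±2.576
p-value < 0.0001
Decision: reject H₀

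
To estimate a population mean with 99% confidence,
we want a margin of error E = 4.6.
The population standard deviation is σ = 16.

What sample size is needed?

z_0.005 = 2.576
n = (z×σ/E)² = (2.576×16/4.6)²
n = 80.2816
Round up: n = 81

Answer: n = 81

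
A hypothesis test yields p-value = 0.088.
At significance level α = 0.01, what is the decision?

Answer: fail to reject H₀

Derivation:
Compare p-value to α:
0.088 ≥ 0.01
Decision: fail to reject H₀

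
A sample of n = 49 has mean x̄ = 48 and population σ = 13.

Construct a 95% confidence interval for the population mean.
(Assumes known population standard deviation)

Confidence level: 95%, α = 0.05
z_0.025 = 1.960
SE = σ/√n = 13/√49 = 1.8571
Margin of error = 1.960 × 1.8571 = 3.6399
CI: x̄ ± margin = 48 ± 3.6399
CI: (44.3601, 51.6399)

Answer: (44.3601, 51.6399)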